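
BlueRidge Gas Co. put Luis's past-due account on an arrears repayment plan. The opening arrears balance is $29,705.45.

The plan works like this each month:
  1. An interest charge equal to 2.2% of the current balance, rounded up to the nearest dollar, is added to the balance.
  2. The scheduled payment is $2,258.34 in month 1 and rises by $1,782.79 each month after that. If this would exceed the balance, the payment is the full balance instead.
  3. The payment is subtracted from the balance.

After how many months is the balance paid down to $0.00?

6

Month 1: $29,705.45 +$654.00 interest = $30,359.45; pay $2,258.34 → $28,101.11
Month 2: $28,101.11 +$619.00 interest = $28,720.11; pay $4,041.13 → $24,678.98
Month 3: $24,678.98 +$543.00 interest = $25,221.98; pay $5,823.92 → $19,398.06
Month 4: $19,398.06 +$427.00 interest = $19,825.06; pay $7,606.71 → $12,218.35
Month 5: $12,218.35 +$269.00 interest = $12,487.35; pay $9,389.50 → $3,097.85
Month 6: $3,097.85 +$69.00 interest = $3,166.85; pay $3,166.85 → $0.00
Balance reaches $0.00 in month 6.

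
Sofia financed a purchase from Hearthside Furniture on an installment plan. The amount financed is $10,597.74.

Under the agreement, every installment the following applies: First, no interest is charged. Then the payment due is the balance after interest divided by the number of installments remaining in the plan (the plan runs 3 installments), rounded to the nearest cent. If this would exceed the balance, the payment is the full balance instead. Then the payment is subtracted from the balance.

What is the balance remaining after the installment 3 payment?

Installment 1: $10,597.74 − $3,532.58 → $7,065.16
Installment 2: $7,065.16 − $3,532.58 → $3,532.58
Installment 3: $3,532.58 − $3,532.58 → $0.00

$0.00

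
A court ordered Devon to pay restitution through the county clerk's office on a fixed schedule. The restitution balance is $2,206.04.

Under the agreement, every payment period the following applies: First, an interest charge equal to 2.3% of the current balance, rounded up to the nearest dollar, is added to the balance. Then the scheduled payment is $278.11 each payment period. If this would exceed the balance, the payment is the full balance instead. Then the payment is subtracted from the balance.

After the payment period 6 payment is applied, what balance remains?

$764.38

Payment period 1: opening $2,206.04; interest $51.00 → $2,257.04; payment $278.11; balance $1,978.93
Payment period 2: opening $1,978.93; interest $46.00 → $2,024.93; payment $278.11; balance $1,746.82
Payment period 3: opening $1,746.82; interest $41.00 → $1,787.82; payment $278.11; balance $1,509.71
Payment period 4: opening $1,509.71; interest $35.00 → $1,544.71; payment $278.11; balance $1,266.60
Payment period 5: opening $1,266.60; interest $30.00 → $1,296.60; payment $278.11; balance $1,018.49
Payment period 6: opening $1,018.49; interest $24.00 → $1,042.49; payment $278.11; balance $764.38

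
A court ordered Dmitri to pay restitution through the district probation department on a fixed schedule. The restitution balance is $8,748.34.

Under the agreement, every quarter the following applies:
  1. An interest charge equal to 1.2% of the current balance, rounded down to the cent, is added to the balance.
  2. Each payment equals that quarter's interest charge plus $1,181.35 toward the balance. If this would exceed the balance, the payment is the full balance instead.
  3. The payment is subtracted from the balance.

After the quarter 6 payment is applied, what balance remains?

$1,660.24

Quarter 1: opening $8,748.34; interest $104.98 → $8,853.32; payment $1,286.33; balance $7,566.99
Quarter 2: opening $7,566.99; interest $90.80 → $7,657.79; payment $1,272.15; balance $6,385.64
Quarter 3: opening $6,385.64; interest $76.62 → $6,462.26; payment $1,257.97; balance $5,204.29
Quarter 4: opening $5,204.29; interest $62.45 → $5,266.74; payment $1,243.80; balance $4,022.94
Quarter 5: opening $4,022.94; interest $48.27 → $4,071.21; payment $1,229.62; balance $2,841.59
Quarter 6: opening $2,841.59; interest $34.09 → $2,875.68; payment $1,215.44; balance $1,660.24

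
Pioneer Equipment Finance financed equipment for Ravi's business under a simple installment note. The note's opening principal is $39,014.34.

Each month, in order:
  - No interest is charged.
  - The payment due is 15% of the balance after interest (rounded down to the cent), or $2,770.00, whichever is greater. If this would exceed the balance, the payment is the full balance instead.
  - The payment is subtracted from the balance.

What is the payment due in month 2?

Month 1: $39,014.34 − $5,852.15 → $33,162.19
Month 2: $33,162.19 − $4,974.32 → $28,187.87

$4,974.32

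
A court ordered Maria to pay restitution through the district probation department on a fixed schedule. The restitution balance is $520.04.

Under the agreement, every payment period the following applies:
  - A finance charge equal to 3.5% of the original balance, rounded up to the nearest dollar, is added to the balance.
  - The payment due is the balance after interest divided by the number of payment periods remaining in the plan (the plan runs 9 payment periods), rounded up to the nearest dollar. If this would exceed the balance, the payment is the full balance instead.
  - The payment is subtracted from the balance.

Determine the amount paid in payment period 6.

# | Opening | Interest | Payment | End bal
1 | $520.04 | $19.00 | $60.00 | $479.04
2 | $479.04 | $19.00 | $63.00 | $435.04
3 | $435.04 | $19.00 | $65.00 | $389.04
4 | $389.04 | $19.00 | $69.00 | $339.04
5 | $339.04 | $19.00 | $72.00 | $286.04
6 | $286.04 | $19.00 | $77.00 | $228.04

$77.00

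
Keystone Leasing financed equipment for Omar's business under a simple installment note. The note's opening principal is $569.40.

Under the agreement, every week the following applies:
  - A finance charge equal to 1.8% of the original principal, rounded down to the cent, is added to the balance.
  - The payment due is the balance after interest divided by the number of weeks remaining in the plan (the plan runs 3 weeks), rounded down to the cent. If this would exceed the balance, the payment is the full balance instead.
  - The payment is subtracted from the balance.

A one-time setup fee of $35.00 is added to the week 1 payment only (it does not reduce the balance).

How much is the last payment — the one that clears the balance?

Week 1: opening $569.40; interest $10.24 → $579.64; payment $193.21 (+ $35.00 fee); balance $386.43
Week 2: opening $386.43; interest $10.24 → $396.67; payment $198.33; balance $198.34
Week 3: opening $198.34; interest $10.24 → $208.58; payment $208.58; balance $0.00

$208.58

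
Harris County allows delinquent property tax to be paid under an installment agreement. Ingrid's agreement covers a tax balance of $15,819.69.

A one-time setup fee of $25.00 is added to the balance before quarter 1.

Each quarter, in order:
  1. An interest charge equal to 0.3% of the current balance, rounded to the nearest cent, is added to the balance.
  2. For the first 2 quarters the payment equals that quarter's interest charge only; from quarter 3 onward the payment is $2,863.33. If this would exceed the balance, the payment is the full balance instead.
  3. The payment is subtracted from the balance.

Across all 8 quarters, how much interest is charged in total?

$253.04

# | Opening | Interest | Payment | End bal
1 | $15,844.69 | $47.53 | $47.53 | $15,844.69
2 | $15,844.69 | $47.53 | $47.53 | $15,844.69
3 | $15,844.69 | $47.53 | $2,863.33 | $13,028.89
4 | $13,028.89 | $39.09 | $2,863.33 | $10,204.65
5 | $10,204.65 | $30.61 | $2,863.33 | $7,371.93
6 | $7,371.93 | $22.12 | $2,863.33 | $4,530.72
7 | $4,530.72 | $13.59 | $2,863.33 | $1,680.98
8 | $1,680.98 | $5.04 | $1,686.02 | $0.00
Total interest: $47.53 + $47.53 + $47.53 + $39.09 + $30.61 + $22.12 + $13.59 + $5.04 = $253.04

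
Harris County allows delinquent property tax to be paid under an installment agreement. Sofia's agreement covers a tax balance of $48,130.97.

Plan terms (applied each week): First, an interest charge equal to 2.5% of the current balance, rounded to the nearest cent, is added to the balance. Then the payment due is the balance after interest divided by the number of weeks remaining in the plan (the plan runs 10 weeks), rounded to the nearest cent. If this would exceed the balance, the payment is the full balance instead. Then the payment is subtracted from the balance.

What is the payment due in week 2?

$5,056.76

Week 1: $48,130.97 +$1,203.27 interest = $49,334.24; pay $4,933.42 → $44,400.82
Week 2: $44,400.82 +$1,110.02 interest = $45,510.84; pay $5,056.76 → $40,454.08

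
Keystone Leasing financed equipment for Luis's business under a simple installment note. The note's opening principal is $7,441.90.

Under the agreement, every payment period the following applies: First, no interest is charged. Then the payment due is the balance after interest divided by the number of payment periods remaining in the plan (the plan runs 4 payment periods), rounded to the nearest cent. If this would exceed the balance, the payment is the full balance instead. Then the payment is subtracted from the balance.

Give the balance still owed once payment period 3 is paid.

Payment period 1: $7,441.90 − $1,860.48 → $5,581.42
Payment period 2: $5,581.42 − $1,860.47 → $3,720.95
Payment period 3: $3,720.95 − $1,860.48 → $1,860.47

$1,860.47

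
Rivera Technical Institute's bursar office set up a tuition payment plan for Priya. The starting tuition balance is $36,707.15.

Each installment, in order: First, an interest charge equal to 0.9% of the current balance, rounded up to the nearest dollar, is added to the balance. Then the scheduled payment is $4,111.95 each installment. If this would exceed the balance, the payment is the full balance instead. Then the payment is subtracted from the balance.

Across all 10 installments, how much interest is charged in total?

$1,741.00

Installment 1: opening $36,707.15; interest $331.00 → $37,038.15; payment $4,111.95; balance $32,926.20
Installment 2: opening $32,926.20; interest $297.00 → $33,223.20; payment $4,111.95; balance $29,111.25
Installment 3: opening $29,111.25; interest $263.00 → $29,374.25; payment $4,111.95; balance $25,262.30
Installment 4: opening $25,262.30; interest $228.00 → $25,490.30; payment $4,111.95; balance $21,378.35
Installment 5: opening $21,378.35; interest $193.00 → $21,571.35; payment $4,111.95; balance $17,459.40
Installment 6: opening $17,459.40; interest $158.00 → $17,617.40; payment $4,111.95; balance $13,505.45
Installment 7: opening $13,505.45; interest $122.00 → $13,627.45; payment $4,111.95; balance $9,515.50
Installment 8: opening $9,515.50; interest $86.00 → $9,601.50; payment $4,111.95; balance $5,489.55
Installment 9: opening $5,489.55; interest $50.00 → $5,539.55; payment $4,111.95; balance $1,427.60
Installment 10: opening $1,427.60; interest $13.00 → $1,440.60; payment $1,440.60; balance $0.00
Total interest: $331.00 + $297.00 + $263.00 + $228.00 + $193.00 + $158.00 + $122.00 + $86.00 + $50.00 + $13.00 = $1,741.00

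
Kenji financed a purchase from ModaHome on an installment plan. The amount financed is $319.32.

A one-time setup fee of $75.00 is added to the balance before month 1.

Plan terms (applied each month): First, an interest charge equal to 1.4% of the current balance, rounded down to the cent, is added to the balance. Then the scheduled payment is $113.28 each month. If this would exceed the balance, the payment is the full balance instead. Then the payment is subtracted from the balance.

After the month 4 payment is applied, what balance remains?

$0.00

Month 1: opening $394.32; interest $5.52 → $399.84; payment $113.28; balance $286.56
Month 2: opening $286.56; interest $4.01 → $290.57; payment $113.28; balance $177.29
Month 3: opening $177.29; interest $2.48 → $179.77; payment $113.28; balance $66.49
Month 4: opening $66.49; interest $0.93 → $67.42; payment $67.42; balance $0.00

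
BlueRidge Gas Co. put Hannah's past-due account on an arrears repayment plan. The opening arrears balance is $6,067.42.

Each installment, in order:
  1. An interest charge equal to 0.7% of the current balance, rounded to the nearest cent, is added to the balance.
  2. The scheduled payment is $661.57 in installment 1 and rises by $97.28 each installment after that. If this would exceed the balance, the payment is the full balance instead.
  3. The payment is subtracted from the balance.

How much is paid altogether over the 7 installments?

$6,248.64

Installment 1: opening $6,067.42; interest $42.47 → $6,109.89; payment $661.57; balance $5,448.32
Installment 2: opening $5,448.32; interest $38.14 → $5,486.46; payment $758.85; balance $4,727.61
Installment 3: opening $4,727.61; interest $33.09 → $4,760.70; payment $856.13; balance $3,904.57
Installment 4: opening $3,904.57; interest $27.33 → $3,931.90; payment $953.41; balance $2,978.49
Installment 5: opening $2,978.49; interest $20.85 → $2,999.34; payment $1,050.69; balance $1,948.65
Installment 6: opening $1,948.65; interest $13.64 → $1,962.29; payment $1,147.97; balance $814.32
Installment 7: opening $814.32; interest $5.70 → $820.02; payment $820.02; balance $0.00
Total paid: $6,248.64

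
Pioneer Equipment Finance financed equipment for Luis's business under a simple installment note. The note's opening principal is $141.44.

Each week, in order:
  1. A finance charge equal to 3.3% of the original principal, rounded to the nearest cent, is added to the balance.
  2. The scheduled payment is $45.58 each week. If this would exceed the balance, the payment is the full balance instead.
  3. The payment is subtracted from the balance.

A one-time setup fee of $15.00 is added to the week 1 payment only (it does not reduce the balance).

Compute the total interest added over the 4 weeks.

Week 1: opening $141.44; interest $4.67 → $146.11; payment $45.58 (+ $15.00 fee); balance $100.53
Week 2: opening $100.53; interest $4.67 → $105.20; payment $45.58; balance $59.62
Week 3: opening $59.62; interest $4.67 → $64.29; payment $45.58; balance $18.71
Week 4: opening $18.71; interest $4.67 → $23.38; payment $23.38; balance $0.00
Total interest: $4.67 + $4.67 + $4.67 + $4.67 = $18.68

$18.68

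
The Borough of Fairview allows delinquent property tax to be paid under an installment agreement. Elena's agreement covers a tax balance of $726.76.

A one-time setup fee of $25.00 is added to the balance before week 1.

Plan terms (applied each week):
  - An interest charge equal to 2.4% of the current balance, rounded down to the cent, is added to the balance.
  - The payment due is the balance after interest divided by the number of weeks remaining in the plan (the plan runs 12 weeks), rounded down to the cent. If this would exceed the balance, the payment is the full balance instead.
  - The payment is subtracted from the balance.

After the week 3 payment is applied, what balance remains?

$605.40

# | Opening | Interest | Payment | End bal
1 | $751.76 | $18.04 | $64.15 | $705.65
2 | $705.65 | $16.93 | $65.68 | $656.90
3 | $656.90 | $15.76 | $67.26 | $605.40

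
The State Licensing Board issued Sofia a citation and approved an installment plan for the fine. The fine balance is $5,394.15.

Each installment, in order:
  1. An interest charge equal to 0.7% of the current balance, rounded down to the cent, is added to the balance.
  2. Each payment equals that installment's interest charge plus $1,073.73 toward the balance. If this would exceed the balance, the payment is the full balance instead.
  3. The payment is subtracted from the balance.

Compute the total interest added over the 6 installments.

Installment 1: opening $5,394.15; interest $37.75 → $5,431.90; payment $1,111.48; balance $4,320.42
Installment 2: opening $4,320.42; interest $30.24 → $4,350.66; payment $1,103.97; balance $3,246.69
Installment 3: opening $3,246.69; interest $22.72 → $3,269.41; payment $1,096.45; balance $2,172.96
Installment 4: opening $2,172.96; interest $15.21 → $2,188.17; payment $1,088.94; balance $1,099.23
Installment 5: opening $1,099.23; interest $7.69 → $1,106.92; payment $1,081.42; balance $25.50
Installment 6: opening $25.50; interest $0.17 → $25.67; payment $25.67; balance $0.00
Total interest: $37.75 + $30.24 + $22.72 + $15.21 + $7.69 + $0.17 = $113.78

$113.78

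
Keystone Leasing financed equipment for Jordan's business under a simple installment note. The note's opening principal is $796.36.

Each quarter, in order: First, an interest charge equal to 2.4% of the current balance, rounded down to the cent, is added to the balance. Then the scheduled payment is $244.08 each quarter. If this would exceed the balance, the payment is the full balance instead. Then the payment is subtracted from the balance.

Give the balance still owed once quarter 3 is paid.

$105.12

Quarter 1: $796.36 +$19.11 interest = $815.47; pay $244.08 → $571.39
Quarter 2: $571.39 +$13.71 interest = $585.10; pay $244.08 → $341.02
Quarter 3: $341.02 +$8.18 interest = $349.20; pay $244.08 → $105.12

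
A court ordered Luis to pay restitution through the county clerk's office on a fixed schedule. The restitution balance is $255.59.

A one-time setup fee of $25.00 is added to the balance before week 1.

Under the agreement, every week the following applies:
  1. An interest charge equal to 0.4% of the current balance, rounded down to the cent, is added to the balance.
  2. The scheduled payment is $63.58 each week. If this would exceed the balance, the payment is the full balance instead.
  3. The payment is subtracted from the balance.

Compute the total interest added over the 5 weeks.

$3.08

Week 1: $280.59 +$1.12 interest = $281.71; pay $63.58 → $218.13
Week 2: $218.13 +$0.87 interest = $219.00; pay $63.58 → $155.42
Week 3: $155.42 +$0.62 interest = $156.04; pay $63.58 → $92.46
Week 4: $92.46 +$0.36 interest = $92.82; pay $63.58 → $29.24
Week 5: $29.24 +$0.11 interest = $29.35; pay $29.35 → $0.00
Total interest: $1.12 + $0.87 + $0.62 + $0.36 + $0.11 = $3.08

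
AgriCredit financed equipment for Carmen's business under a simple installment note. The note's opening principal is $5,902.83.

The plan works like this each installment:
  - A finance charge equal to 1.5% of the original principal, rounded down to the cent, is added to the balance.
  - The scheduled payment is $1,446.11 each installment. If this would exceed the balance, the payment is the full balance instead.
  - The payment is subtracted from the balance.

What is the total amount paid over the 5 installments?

Installment 1: $5,902.83 +$88.54 interest = $5,991.37; pay $1,446.11 → $4,545.26
Installment 2: $4,545.26 +$88.54 interest = $4,633.80; pay $1,446.11 → $3,187.69
Installment 3: $3,187.69 +$88.54 interest = $3,276.23; pay $1,446.11 → $1,830.12
Installment 4: $1,830.12 +$88.54 interest = $1,918.66; pay $1,446.11 → $472.55
Installment 5: $472.55 +$88.54 interest = $561.09; pay $561.09 → $0.00
Total paid: $6,345.53

$6,345.53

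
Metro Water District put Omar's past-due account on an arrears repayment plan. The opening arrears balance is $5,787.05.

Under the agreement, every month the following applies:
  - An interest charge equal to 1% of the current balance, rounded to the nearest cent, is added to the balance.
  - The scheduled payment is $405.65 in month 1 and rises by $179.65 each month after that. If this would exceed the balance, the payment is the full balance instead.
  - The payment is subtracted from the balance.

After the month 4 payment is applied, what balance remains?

$3,289.81

# | Opening | Interest | Payment | End bal
1 | $5,787.05 | $57.87 | $405.65 | $5,439.27
2 | $5,439.27 | $54.39 | $585.30 | $4,908.36
3 | $4,908.36 | $49.08 | $764.95 | $4,192.49
4 | $4,192.49 | $41.92 | $944.60 | $3,289.81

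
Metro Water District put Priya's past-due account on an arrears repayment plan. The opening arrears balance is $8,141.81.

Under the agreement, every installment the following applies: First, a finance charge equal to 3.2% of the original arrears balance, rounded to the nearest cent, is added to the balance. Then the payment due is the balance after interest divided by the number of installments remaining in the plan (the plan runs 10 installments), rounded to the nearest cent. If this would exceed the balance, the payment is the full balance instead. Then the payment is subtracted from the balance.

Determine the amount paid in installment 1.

Installment 1: $8,141.81 +$260.54 interest = $8,402.35; pay $840.24 → $7,562.11

$840.24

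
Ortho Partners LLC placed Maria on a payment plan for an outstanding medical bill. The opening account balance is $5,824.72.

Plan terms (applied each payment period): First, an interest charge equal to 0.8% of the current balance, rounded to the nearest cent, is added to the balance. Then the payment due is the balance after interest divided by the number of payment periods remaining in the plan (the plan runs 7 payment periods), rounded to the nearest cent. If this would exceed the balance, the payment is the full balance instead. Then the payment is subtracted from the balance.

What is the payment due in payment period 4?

Payment period 1: opening $5,824.72; interest $46.60 → $5,871.32; payment $838.76; balance $5,032.56
Payment period 2: opening $5,032.56; interest $40.26 → $5,072.82; payment $845.47; balance $4,227.35
Payment period 3: opening $4,227.35; interest $33.82 → $4,261.17; payment $852.23; balance $3,408.94
Payment period 4: opening $3,408.94; interest $27.27 → $3,436.21; payment $859.05; balance $2,577.16

$859.05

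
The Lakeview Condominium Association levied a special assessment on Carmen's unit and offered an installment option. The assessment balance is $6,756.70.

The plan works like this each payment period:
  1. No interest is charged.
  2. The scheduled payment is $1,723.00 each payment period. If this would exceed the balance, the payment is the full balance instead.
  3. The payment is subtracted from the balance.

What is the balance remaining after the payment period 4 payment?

# | Opening | Payment | End bal
1 | $6,756.70 | $1,723.00 | $5,033.70
2 | $5,033.70 | $1,723.00 | $3,310.70
3 | $3,310.70 | $1,723.00 | $1,587.70
4 | $1,587.70 | $1,587.70 | $0.00

$0.00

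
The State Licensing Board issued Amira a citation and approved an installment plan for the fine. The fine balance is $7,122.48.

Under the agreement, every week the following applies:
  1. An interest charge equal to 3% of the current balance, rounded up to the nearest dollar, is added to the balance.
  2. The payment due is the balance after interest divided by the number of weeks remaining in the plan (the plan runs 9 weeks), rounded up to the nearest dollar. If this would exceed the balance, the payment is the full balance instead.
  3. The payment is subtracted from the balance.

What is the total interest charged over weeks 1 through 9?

Week 1: $7,122.48 +$214.00 interest = $7,336.48; pay $816.00 → $6,520.48
Week 2: $6,520.48 +$196.00 interest = $6,716.48; pay $840.00 → $5,876.48
Week 3: $5,876.48 +$177.00 interest = $6,053.48; pay $865.00 → $5,188.48
Week 4: $5,188.48 +$156.00 interest = $5,344.48; pay $891.00 → $4,453.48
Week 5: $4,453.48 +$134.00 interest = $4,587.48; pay $918.00 → $3,669.48
Week 6: $3,669.48 +$111.00 interest = $3,780.48; pay $946.00 → $2,834.48
Week 7: $2,834.48 +$86.00 interest = $2,920.48; pay $974.00 → $1,946.48
Week 8: $1,946.48 +$59.00 interest = $2,005.48; pay $1,003.00 → $1,002.48
Week 9: $1,002.48 +$31.00 interest = $1,033.48; pay $1,033.48 → $0.00
Total interest: $214.00 + $196.00 + $177.00 + $156.00 + $134.00 + $111.00 + $86.00 + $59.00 + $31.00 = $1,164.00

$1,164.00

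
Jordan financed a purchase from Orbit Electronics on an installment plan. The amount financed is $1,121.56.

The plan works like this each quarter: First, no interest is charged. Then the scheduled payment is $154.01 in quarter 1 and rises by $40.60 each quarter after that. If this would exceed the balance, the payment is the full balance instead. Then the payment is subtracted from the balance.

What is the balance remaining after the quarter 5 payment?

$0.00

Quarter 1: $1,121.56 − $154.01 → $967.55
Quarter 2: $967.55 − $194.61 → $772.94
Quarter 3: $772.94 − $235.21 → $537.73
Quarter 4: $537.73 − $275.81 → $261.92
Quarter 5: $261.92 − $261.92 → $0.00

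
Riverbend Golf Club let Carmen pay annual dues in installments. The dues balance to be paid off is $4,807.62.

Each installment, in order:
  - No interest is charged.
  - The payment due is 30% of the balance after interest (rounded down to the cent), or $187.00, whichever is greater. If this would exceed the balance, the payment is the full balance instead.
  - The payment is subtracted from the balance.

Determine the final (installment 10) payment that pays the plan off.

$4.63

Installment 1: opening $4,807.62; payment $1,442.28; balance $3,365.34
Installment 2: opening $3,365.34; payment $1,009.60; balance $2,355.74
Installment 3: opening $2,355.74; payment $706.72; balance $1,649.02
Installment 4: opening $1,649.02; payment $494.70; balance $1,154.32
Installment 5: opening $1,154.32; payment $346.29; balance $808.03
Installment 6: opening $808.03; payment $242.40; balance $565.63
Installment 7: opening $565.63; payment $187.00; balance $378.63
Installment 8: opening $378.63; payment $187.00; balance $191.63
Installment 9: opening $191.63; payment $187.00; balance $4.63
Installment 10: opening $4.63; payment $4.63; balance $0.00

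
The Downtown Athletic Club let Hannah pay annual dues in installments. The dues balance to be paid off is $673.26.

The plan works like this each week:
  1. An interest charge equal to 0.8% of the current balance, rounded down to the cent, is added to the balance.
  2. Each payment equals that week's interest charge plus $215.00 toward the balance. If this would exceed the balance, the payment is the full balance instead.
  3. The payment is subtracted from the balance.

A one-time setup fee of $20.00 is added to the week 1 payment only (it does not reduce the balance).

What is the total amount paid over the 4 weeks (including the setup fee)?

Week 1: opening $673.26; interest $5.38 → $678.64; payment $220.38 (+ $20.00 fee); balance $458.26
Week 2: opening $458.26; interest $3.66 → $461.92; payment $218.66; balance $243.26
Week 3: opening $243.26; interest $1.94 → $245.20; payment $216.94; balance $28.26
Week 4: opening $28.26; interest $0.22 → $28.48; payment $28.48; balance $0.00
Total paid: $704.46

$704.46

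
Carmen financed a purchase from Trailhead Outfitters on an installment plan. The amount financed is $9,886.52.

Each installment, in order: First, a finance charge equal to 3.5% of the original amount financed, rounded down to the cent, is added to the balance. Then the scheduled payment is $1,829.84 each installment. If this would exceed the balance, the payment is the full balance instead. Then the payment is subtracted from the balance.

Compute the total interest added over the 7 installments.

# | Opening | Interest | Payment | End bal
1 | $9,886.52 | $346.02 | $1,829.84 | $8,402.70
2 | $8,402.70 | $346.02 | $1,829.84 | $6,918.88
3 | $6,918.88 | $346.02 | $1,829.84 | $5,435.06
4 | $5,435.06 | $346.02 | $1,829.84 | $3,951.24
5 | $3,951.24 | $346.02 | $1,829.84 | $2,467.42
6 | $2,467.42 | $346.02 | $1,829.84 | $983.60
7 | $983.60 | $346.02 | $1,329.62 | $0.00
Total interest: $346.02 + $346.02 + $346.02 + $346.02 + $346.02 + $346.02 + $346.02 = $2,422.14

$2,422.14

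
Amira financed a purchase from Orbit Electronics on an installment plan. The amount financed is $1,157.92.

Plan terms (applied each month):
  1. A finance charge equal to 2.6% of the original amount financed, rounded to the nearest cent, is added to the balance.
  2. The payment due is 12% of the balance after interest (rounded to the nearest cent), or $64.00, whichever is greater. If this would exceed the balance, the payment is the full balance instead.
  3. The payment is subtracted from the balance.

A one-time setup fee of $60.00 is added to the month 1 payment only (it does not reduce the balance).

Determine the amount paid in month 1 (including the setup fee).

$202.56

Month 1: opening $1,157.92; interest $30.11 → $1,188.03; payment $142.56 (+ $60.00 fee); balance $1,045.47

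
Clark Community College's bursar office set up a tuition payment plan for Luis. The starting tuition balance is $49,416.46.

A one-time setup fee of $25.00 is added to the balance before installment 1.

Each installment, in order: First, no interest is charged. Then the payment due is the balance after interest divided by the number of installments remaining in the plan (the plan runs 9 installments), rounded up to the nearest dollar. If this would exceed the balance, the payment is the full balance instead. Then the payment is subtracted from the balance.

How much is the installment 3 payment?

$5,494.00

Installment 1: opening $49,441.46; payment $5,494.00; balance $43,947.46
Installment 2: opening $43,947.46; payment $5,494.00; balance $38,453.46
Installment 3: opening $38,453.46; payment $5,494.00; balance $32,959.46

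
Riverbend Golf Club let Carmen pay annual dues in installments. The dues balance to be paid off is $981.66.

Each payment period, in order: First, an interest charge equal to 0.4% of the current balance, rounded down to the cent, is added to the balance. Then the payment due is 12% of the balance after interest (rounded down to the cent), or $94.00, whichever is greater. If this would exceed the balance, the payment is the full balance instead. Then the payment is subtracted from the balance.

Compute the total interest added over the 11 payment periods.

Payment period 1: $981.66 +$3.92 interest = $985.58; pay $118.26 → $867.32
Payment period 2: $867.32 +$3.46 interest = $870.78; pay $104.49 → $766.29
Payment period 3: $766.29 +$3.06 interest = $769.35; pay $94.00 → $675.35
Payment period 4: $675.35 +$2.70 interest = $678.05; pay $94.00 → $584.05
Payment period 5: $584.05 +$2.33 interest = $586.38; pay $94.00 → $492.38
Payment period 6: $492.38 +$1.96 interest = $494.34; pay $94.00 → $400.34
Payment period 7: $400.34 +$1.60 interest = $401.94; pay $94.00 → $307.94
Payment period 8: $307.94 +$1.23 interest = $309.17; pay $94.00 → $215.17
Payment period 9: $215.17 +$0.86 interest = $216.03; pay $94.00 → $122.03
Payment period 10: $122.03 +$0.48 interest = $122.51; pay $94.00 → $28.51
Payment period 11: $28.51 +$0.11 interest = $28.62; pay $28.62 → $0.00
Total interest: $3.92 + $3.46 + $3.06 + $2.70 + $2.33 + $1.96 + $1.60 + $1.23 + $0.86 + $0.48 + $0.11 = $21.71

$21.71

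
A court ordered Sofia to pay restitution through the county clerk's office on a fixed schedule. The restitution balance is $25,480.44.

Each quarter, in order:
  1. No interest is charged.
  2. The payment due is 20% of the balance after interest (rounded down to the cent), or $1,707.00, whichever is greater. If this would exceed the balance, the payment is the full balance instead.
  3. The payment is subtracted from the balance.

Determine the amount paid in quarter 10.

Quarter 1: $25,480.44 − $5,096.08 → $20,384.36
Quarter 2: $20,384.36 − $4,076.87 → $16,307.49
Quarter 3: $16,307.49 − $3,261.49 → $13,046.00
Quarter 4: $13,046.00 − $2,609.20 → $10,436.80
Quarter 5: $10,436.80 − $2,087.36 → $8,349.44
Quarter 6: $8,349.44 − $1,707.00 → $6,642.44
Quarter 7: $6,642.44 − $1,707.00 → $4,935.44
Quarter 8: $4,935.44 − $1,707.00 → $3,228.44
Quarter 9: $3,228.44 − $1,707.00 → $1,521.44
Quarter 10: $1,521.44 − $1,521.44 → $0.00

$1,521.44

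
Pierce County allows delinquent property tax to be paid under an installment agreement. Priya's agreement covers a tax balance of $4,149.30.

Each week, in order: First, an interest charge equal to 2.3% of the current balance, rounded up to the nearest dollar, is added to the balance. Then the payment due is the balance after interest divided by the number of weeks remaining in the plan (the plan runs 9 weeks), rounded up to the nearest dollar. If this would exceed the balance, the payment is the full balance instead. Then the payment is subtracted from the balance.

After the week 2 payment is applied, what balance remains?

Week 1: $4,149.30 +$96.00 interest = $4,245.30; pay $472.00 → $3,773.30
Week 2: $3,773.30 +$87.00 interest = $3,860.30; pay $483.00 → $3,377.30

$3,377.30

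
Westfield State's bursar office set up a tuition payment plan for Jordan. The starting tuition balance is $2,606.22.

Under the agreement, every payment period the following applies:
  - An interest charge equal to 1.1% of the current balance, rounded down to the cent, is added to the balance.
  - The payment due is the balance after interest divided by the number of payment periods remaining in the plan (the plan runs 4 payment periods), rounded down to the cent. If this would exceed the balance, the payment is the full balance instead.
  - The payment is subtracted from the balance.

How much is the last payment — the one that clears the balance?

$680.69

Payment period 1: opening $2,606.22; interest $28.66 → $2,634.88; payment $658.72; balance $1,976.16
Payment period 2: opening $1,976.16; interest $21.73 → $1,997.89; payment $665.96; balance $1,331.93
Payment period 3: opening $1,331.93; interest $14.65 → $1,346.58; payment $673.29; balance $673.29
Payment period 4: opening $673.29; interest $7.40 → $680.69; payment $680.69; balance $0.00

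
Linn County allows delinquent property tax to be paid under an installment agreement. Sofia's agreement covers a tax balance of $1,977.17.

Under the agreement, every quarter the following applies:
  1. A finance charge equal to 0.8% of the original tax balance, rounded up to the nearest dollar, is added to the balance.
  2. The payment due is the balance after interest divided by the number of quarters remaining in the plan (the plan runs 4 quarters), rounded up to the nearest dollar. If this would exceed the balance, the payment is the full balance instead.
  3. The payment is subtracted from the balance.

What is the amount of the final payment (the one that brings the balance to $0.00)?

$526.17

# | Opening | Interest | Payment | End bal
1 | $1,977.17 | $16.00 | $499.00 | $1,494.17
2 | $1,494.17 | $16.00 | $504.00 | $1,006.17
3 | $1,006.17 | $16.00 | $512.00 | $510.17
4 | $510.17 | $16.00 | $526.17 | $0.00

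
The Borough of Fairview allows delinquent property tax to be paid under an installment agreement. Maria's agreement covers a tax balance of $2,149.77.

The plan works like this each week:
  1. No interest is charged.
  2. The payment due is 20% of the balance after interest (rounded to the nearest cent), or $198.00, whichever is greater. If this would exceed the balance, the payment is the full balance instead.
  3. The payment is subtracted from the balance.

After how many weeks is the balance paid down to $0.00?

# | Opening | Payment | End bal
1 | $2,149.77 | $429.95 | $1,719.82
2 | $1,719.82 | $343.96 | $1,375.86
3 | $1,375.86 | $275.17 | $1,100.69
4 | $1,100.69 | $220.14 | $880.55
5 | $880.55 | $198.00 | $682.55
6 | $682.55 | $198.00 | $484.55
7 | $484.55 | $198.00 | $286.55
8 | $286.55 | $198.00 | $88.55
9 | $88.55 | $88.55 | $0.00
Balance reaches $0.00 in week 9.

9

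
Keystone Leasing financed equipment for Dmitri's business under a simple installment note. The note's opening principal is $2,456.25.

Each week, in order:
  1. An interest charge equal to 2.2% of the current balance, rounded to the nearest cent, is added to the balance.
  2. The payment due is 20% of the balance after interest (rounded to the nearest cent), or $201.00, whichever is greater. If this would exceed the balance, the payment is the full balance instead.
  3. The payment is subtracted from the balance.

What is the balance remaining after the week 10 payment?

$0.00

# | Opening | Interest | Payment | End bal
1 | $2,456.25 | $54.04 | $502.06 | $2,008.23
2 | $2,008.23 | $44.18 | $410.48 | $1,641.93
3 | $1,641.93 | $36.12 | $335.61 | $1,342.44
4 | $1,342.44 | $29.53 | $274.39 | $1,097.58
5 | $1,097.58 | $24.15 | $224.35 | $897.38
6 | $897.38 | $19.74 | $201.00 | $716.12
7 | $716.12 | $15.75 | $201.00 | $530.87
8 | $530.87 | $11.68 | $201.00 | $341.55
9 | $341.55 | $7.51 | $201.00 | $148.06
10 | $148.06 | $3.26 | $151.32 | $0.00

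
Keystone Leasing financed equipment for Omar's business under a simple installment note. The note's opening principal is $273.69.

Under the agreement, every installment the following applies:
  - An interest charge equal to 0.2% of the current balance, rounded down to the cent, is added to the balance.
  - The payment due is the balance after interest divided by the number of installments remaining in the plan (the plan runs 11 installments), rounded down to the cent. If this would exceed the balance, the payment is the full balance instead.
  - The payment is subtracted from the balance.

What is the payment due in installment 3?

$25.02

# | Opening | Interest | Payment | End bal
1 | $273.69 | $0.54 | $24.93 | $249.30
2 | $249.30 | $0.49 | $24.97 | $224.82
3 | $224.82 | $0.44 | $25.02 | $200.24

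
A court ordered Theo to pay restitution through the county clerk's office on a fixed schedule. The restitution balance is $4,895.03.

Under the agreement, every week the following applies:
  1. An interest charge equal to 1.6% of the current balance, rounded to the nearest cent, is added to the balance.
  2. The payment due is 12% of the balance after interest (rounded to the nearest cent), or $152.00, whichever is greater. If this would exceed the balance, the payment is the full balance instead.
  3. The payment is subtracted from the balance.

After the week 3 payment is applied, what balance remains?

Week 1: opening $4,895.03; interest $78.32 → $4,973.35; payment $596.80; balance $4,376.55
Week 2: opening $4,376.55; interest $70.02 → $4,446.57; payment $533.59; balance $3,912.98
Week 3: opening $3,912.98; interest $62.61 → $3,975.59; payment $477.07; balance $3,498.52

$3,498.52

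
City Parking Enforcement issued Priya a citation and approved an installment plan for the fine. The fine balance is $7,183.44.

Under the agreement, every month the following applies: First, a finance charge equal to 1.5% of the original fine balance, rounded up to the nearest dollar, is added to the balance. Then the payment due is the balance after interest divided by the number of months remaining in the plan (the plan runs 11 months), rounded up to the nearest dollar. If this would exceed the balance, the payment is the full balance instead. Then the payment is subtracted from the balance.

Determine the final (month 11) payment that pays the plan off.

Month 1: opening $7,183.44; interest $108.00 → $7,291.44; payment $663.00; balance $6,628.44
Month 2: opening $6,628.44; interest $108.00 → $6,736.44; payment $674.00; balance $6,062.44
Month 3: opening $6,062.44; interest $108.00 → $6,170.44; payment $686.00; balance $5,484.44
Month 4: opening $5,484.44; interest $108.00 → $5,592.44; payment $700.00; balance $4,892.44
Month 5: opening $4,892.44; interest $108.00 → $5,000.44; payment $715.00; balance $4,285.44
Month 6: opening $4,285.44; interest $108.00 → $4,393.44; payment $733.00; balance $3,660.44
Month 7: opening $3,660.44; interest $108.00 → $3,768.44; payment $754.00; balance $3,014.44
Month 8: opening $3,014.44; interest $108.00 → $3,122.44; payment $781.00; balance $2,341.44
Month 9: opening $2,341.44; interest $108.00 → $2,449.44; payment $817.00; balance $1,632.44
Month 10: opening $1,632.44; interest $108.00 → $1,740.44; payment $871.00; balance $869.44
Month 11: opening $869.44; interest $108.00 → $977.44; payment $977.44; balance $0.00

$977.44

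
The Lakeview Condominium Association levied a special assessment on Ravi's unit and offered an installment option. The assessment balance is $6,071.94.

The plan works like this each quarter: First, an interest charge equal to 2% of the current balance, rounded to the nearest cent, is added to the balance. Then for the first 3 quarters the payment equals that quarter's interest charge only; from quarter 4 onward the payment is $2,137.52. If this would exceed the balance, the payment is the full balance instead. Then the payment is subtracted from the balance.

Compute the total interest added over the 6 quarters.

$606.87

Quarter 1: $6,071.94 +$121.44 interest = $6,193.38; pay $121.44 → $6,071.94
Quarter 2: $6,071.94 +$121.44 interest = $6,193.38; pay $121.44 → $6,071.94
Quarter 3: $6,071.94 +$121.44 interest = $6,193.38; pay $121.44 → $6,071.94
Quarter 4: $6,071.94 +$121.44 interest = $6,193.38; pay $2,137.52 → $4,055.86
Quarter 5: $4,055.86 +$81.12 interest = $4,136.98; pay $2,137.52 → $1,999.46
Quarter 6: $1,999.46 +$39.99 interest = $2,039.45; pay $2,039.45 → $0.00
Total interest: $121.44 + $121.44 + $121.44 + $121.44 + $81.12 + $39.99 = $606.87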